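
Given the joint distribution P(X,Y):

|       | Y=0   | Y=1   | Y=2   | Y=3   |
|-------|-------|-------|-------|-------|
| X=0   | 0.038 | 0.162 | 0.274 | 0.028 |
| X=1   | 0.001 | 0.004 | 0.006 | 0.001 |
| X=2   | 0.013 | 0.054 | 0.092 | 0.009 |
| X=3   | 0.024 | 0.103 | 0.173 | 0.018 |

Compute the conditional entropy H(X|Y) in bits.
1.5335 bits

H(X|Y) = H(X,Y) - H(Y)

H(X,Y) = -Σ_{x,y} P(x,y) log₂ P(x,y). Per-cell terms -P(x,y)·log₂P(x,y):
  X=0: 0.17928, 0.42540, 0.51176, 0.14444
  X=1: 0.00997, 0.03186, 0.04428, 0.00997
  X=2: 0.08145, 0.22739, 0.31668, 0.06116
  X=3: 0.12914, 0.33777, 0.43789, 0.10433
Sum of the 16 terms: H(X,Y) = 3.0528 bits

Marginal of Y (column sums):
  P(Y=0) = 0.038 + 0.001 + 0.013 + 0.024 = 0.076
  P(Y=1) = 0.162 + 0.004 + 0.054 + 0.103 = 0.323
  P(Y=2) = 0.274 + 0.006 + 0.092 + 0.173 = 0.545
  P(Y=3) = 0.028 + 0.001 + 0.009 + 0.018 = 0.056
H(Y) = -[0.076·log₂(0.076) + 0.323·log₂(0.323) + 0.545·log₂(0.545) + 0.056·log₂(0.056)]
  = 0.28256 + 0.52662 + 0.47724 + 0.23287 = 1.5193 bits

H(X|Y) = H(X,Y) - H(Y) = 3.0528 - 1.5193 = 1.5335 bits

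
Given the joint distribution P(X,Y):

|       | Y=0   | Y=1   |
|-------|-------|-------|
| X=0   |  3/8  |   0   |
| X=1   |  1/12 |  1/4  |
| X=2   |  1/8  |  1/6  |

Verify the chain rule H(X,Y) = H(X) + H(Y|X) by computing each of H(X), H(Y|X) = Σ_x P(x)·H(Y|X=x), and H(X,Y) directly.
H(X) = 1.5774 bits, H(Y|X) = 0.5578 bits, H(X,Y) = 2.1352 bits

Marginal of X (row sums):
  P(X=0) = 3/8 + 0 = 3/8
  P(X=1) = 1/12 + 1/4 = 1/3
  P(X=2) = 1/8 + 1/6 = 7/24
H(X) = -[(3/8)·log₂(3/8) + (1/3)·log₂(1/3) + (7/24)·log₂(7/24)]
  = 0.53064 + 0.52832 + 0.51847 = 1.5774 bits

H(Y|X) = Σ_x P(x)·H(Y|X=x):
  X=0: P(X=0) = 3/8, P(Y|X=0) = (1, 0) → H(Y|X=0) = 0.00000
  X=1: P(X=1) = 1/3, P(Y|X=1) = (1/4, 3/4) → H(Y|X=1) = 0.81128
  X=2: P(X=2) = 7/24, P(Y|X=2) = (3/7, 4/7) → H(Y|X=2) = 0.98523
H(Y|X) = (3/8)·0.00000 + (1/3)·0.81128 + (7/24)·0.98523 = 0.5578 bits

H(X,Y) = -Σ_{x,y} P(x,y) log₂ P(x,y). Per-cell terms -P(x,y)·log₂P(x,y):
  X=0: 0.53064, 0.00000
  X=1: 0.29875, 0.50000
  X=2: 0.37500, 0.43083
  (cells with P = 0 contribute 0)
Sum of the 6 terms: H(X,Y) = 2.1352 bits

Chain rule check:
  H(X) + H(Y|X) = 1.5774 + 0.5578 = 2.1352 bits
  H(X,Y) = 2.1352 bits
✓ Chain rule verified.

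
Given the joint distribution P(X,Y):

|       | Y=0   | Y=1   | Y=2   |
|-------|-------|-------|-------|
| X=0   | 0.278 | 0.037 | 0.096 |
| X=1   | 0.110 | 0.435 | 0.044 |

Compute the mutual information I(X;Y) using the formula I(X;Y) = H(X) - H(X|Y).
0.3304 bits

I(X;Y) = H(X) - H(X|Y)

Marginal of X (row sums):
  P(X=0) = 0.278 + 0.037 + 0.096 = 0.411
  P(X=1) = 0.110 + 0.435 + 0.044 = 0.589
H(X) = -[0.411·log₂(0.411) + 0.589·log₂(0.589)]
  = 0.5272 + 0.4498 = 0.9770 bits

Marginal of Y (column sums):
  P(Y=0) = 0.278 + 0.110 = 0.388
  P(Y=1) = 0.037 + 0.435 = 0.472
  P(Y=2) = 0.096 + 0.044 = 0.140
H(X|Y) = Σ_y P(y)·H(X|Y=y):
  Y=0: P(Y=0) = 0.388, P(X|Y=0) = (139/194, 55/194) → H(X|Y=0) = 0.8602
  Y=1: P(Y=1) = 0.472, P(X|Y=1) = (37/472, 435/472) → H(X|Y=1) = 0.3965
  Y=2: P(Y=2) = 0.140, P(X|Y=2) = (24/35, 11/35) → H(X|Y=2) = 0.8981
H(X|Y) = 0.388·0.8602 + 0.472·0.3965 + 0.140·0.8981 = 0.6466 bits

I(X;Y) = H(X) - H(X|Y) = 0.9770 - 0.6466 = 0.3304 bits

Cross-check via I(X;Y) = H(X) + H(Y) - H(X,Y): computing H(Y) from the column sums and H(X,Y) from the 6 cells in the same way gives H(Y) = 1.4383 bits and H(X,Y) = 2.0849 bits, so
I(X;Y) = 0.9770 + 1.4383 - 2.0849 = 0.3304 bits ✓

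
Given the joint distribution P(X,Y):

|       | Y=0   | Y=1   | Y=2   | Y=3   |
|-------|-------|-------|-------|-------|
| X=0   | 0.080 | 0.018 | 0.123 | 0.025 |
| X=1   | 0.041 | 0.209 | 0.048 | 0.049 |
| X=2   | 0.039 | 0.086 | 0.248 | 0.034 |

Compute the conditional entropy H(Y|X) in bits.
1.5814 bits

H(Y|X) = H(X,Y) - H(X)

H(X,Y) = -Σ_{x,y} P(x,y) log₂ P(x,y). Per-cell terms -P(x,y)·log₂P(x,y):
  X=0: 0.2915, 0.1043, 0.3719, 0.1330
  X=1: 0.1889, 0.4720, 0.2103, 0.2132
  X=2: 0.1825, 0.3044, 0.4989, 0.1659
Sum of the 12 terms: H(X,Y) = 3.1368 bits

Marginal of X (row sums):
  P(X=0) = 0.080 + 0.018 + 0.123 + 0.025 = 0.246
  P(X=1) = 0.041 + 0.209 + 0.048 + 0.049 = 0.347
  P(X=2) = 0.039 + 0.086 + 0.248 + 0.034 = 0.407
H(X) = -[0.246·log₂(0.246) + 0.347·log₂(0.347) + 0.407·log₂(0.407)]
  = 0.4977 + 0.5299 + 0.5278 = 1.5554 bits

H(Y|X) = H(X,Y) - H(X) = 3.1368 - 1.5554 = 1.5814 bits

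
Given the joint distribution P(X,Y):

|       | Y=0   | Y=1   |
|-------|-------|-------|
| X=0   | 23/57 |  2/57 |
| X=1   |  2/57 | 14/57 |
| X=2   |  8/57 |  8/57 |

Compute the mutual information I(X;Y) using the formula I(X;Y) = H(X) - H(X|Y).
0.3723 bits

I(X;Y) = H(X) - H(X|Y)

Marginal of X (row sums):
  P(X=0) = 23/57 + 2/57 = 25/57
  P(X=1) = 2/57 + 14/57 = 16/57
  P(X=2) = 8/57 + 8/57 = 16/57
H(X) = -[(25/57)·log₂(25/57) + (16/57)·log₂(16/57) + (16/57)·log₂(16/57)]
  = 0.521506 + 0.514495 + 0.514495 = 1.55050 bits

Marginal of Y (column sums):
  P(Y=0) = 23/57 + 2/57 + 8/57 = 11/19
  P(Y=1) = 2/57 + 14/57 + 8/57 = 8/19
H(X|Y) = Σ_y P(y)·H(X|Y=y):
  Y=0: P(Y=0) = 11/19, P(X|Y=0) = (23/33, 2/33, 8/33) → H(X|Y=0) = 1.103730
  Y=1: P(Y=1) = 8/19, P(X|Y=1) = (1/12, 7/12, 1/3) → H(X|Y=1) = 1.280672
H(X|Y) = (11/19)·1.103730 + (8/19)·1.280672 = 1.17823 bits

I(X;Y) = H(X) - H(X|Y) = 1.55050 - 1.17823 = 0.3723 bits

Cross-check via I(X;Y) = H(X) + H(Y) - H(X,Y): computing H(Y) from the column sums and H(X,Y) from the 6 cells in the same way gives H(Y) = 0.98194 bits and H(X,Y) = 2.16017 bits, so
I(X;Y) = 1.55050 + 0.98194 - 2.16017 = 0.3723 bits ✓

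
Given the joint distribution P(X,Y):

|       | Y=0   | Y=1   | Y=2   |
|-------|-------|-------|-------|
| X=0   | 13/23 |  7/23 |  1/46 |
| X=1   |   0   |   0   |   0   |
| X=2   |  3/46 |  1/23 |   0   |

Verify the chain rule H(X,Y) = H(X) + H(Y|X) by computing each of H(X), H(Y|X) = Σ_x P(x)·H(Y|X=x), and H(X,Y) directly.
H(X) = 0.4960 bits, H(Y|X) = 1.0652 bits, H(X,Y) = 1.5612 bits

Marginal of X (row sums):
  P(X=0) = 13/23 + 7/23 + 1/46 = 41/46
  P(X=1) = 0 + 0 + 0 = 0
  P(X=2) = 3/46 + 1/23 + 0 = 5/46
H(X) = -[(41/46)·log₂(41/46) + (5/46)·log₂(5/46)]   (outcomes with P = 0 contribute 0)
  = 0.1480 + 0.3480 = 0.4960 bits

H(Y|X) = Σ_x P(x)·H(Y|X=x):
  X=0: P(X=0) = 41/46, P(Y|X=0) = (26/41, 14/41, 1/41) → H(Y|X=0) = 1.0767
  X=1: P(X=1) = 0 → contributes 0
  X=2: P(X=2) = 5/46, P(Y|X=2) = (3/5, 2/5, 0) → H(Y|X=2) = 0.9710
H(Y|X) = (41/46)·1.0767 + (5/46)·0.9710 = 1.0652 bits

H(X,Y) = -Σ_{x,y} P(x,y) log₂ P(x,y). Per-cell terms -P(x,y)·log₂P(x,y):
  X=0: 0.4652, 0.5223, 0.1201
  X=1: 0.0000, 0.0000, 0.0000
  X=2: 0.2569, 0.1967, 0.0000
  (cells with P = 0 contribute 0)
Sum of the 9 terms: H(X,Y) = 1.5612 bits

Chain rule check:
  H(X) + H(Y|X) = 0.4960 + 1.0652 = 1.5612 bits
  H(X,Y) = 1.5612 bits
✓ Chain rule verified.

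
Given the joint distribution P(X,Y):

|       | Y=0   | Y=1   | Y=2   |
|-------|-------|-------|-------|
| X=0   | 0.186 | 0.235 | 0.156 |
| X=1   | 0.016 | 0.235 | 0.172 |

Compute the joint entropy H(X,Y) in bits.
2.3837 bits

H(X,Y) = -Σ_{x,y} P(x,y) log₂ P(x,y). Per-cell terms -P(x,y)·log₂P(x,y):
  X=0: 0.45135, 0.49098, 0.41814
  X=1: 0.09545, 0.49098, 0.43680
Sum of the 6 terms: H(X,Y) = 2.3837 bits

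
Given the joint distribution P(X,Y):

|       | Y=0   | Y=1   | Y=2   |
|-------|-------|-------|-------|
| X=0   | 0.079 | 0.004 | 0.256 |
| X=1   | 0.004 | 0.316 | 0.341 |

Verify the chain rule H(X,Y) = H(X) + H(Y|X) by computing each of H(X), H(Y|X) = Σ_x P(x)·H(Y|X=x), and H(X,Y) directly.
H(X) = 0.9239 bits, H(Y|X) = 0.9869 bits, H(X,Y) = 1.9107 bits

Marginal of X (row sums):
  P(X=0) = 0.079 + 0.004 + 0.256 = 0.339
  P(X=1) = 0.004 + 0.316 + 0.341 = 0.661
H(X) = -[0.339·log₂(0.339) + 0.661·log₂(0.661)]
  = 0.52906 + 0.39480 = 0.9239 bits

H(Y|X) = Σ_x P(x)·H(Y|X=x):
  X=0: P(X=0) = 0.339, P(Y|X=0) = (79/339, 4/339, 256/339) → H(Y|X=0) = 0.87122
  X=1: P(X=1) = 0.661, P(Y|X=1) = (4/661, 316/661, 341/661) → H(Y|X=1) = 1.04620
H(Y|X) = 0.339·0.87122 + 0.661·1.04620 = 0.9869 bits

H(X,Y) = -Σ_{x,y} P(x,y) log₂ P(x,y). Per-cell terms -P(x,y)·log₂P(x,y):
  X=0: 0.28930, 0.03186, 0.50324
  X=1: 0.03186, 0.52519, 0.52929
Sum of the 6 terms: H(X,Y) = 1.9107 bits

Chain rule check:
  H(X) + H(Y|X) = 0.9239 + 0.9869 = 1.9108 bits
  H(X,Y) = 1.9107 bits
✓ Chain rule verified (Δ = 0.0001 is 4-dp rounding noise: each of the three values was rounded independently).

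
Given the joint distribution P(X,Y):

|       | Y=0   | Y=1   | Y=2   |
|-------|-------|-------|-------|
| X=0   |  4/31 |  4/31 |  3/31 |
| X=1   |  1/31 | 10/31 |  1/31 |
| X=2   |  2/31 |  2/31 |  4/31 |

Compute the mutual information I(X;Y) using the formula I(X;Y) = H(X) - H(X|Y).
0.2203 bits

I(X;Y) = H(X) - H(X|Y)

Marginal of X (row sums):
  P(X=0) = 4/31 + 4/31 + 3/31 = 11/31
  P(X=1) = 1/31 + 10/31 + 1/31 = 12/31
  P(X=2) = 2/31 + 2/31 + 4/31 = 8/31
H(X) = -[(11/31)·log₂(11/31) + (12/31)·log₂(12/31) + (8/31)·log₂(8/31)]
  = 0.5304 + 0.5300 + 0.5043 = 1.5647 bits

Marginal of Y (column sums):
  P(Y=0) = 4/31 + 1/31 + 2/31 = 7/31
  P(Y=1) = 4/31 + 10/31 + 2/31 = 16/31
  P(Y=2) = 3/31 + 1/31 + 4/31 = 8/31
H(X|Y) = Σ_y P(y)·H(X|Y=y):
  Y=0: P(Y=0) = 7/31, P(X|Y=0) = (4/7, 1/7, 2/7) → H(X|Y=0) = 1.3788
  Y=1: P(Y=1) = 16/31, P(X|Y=1) = (1/4, 5/8, 1/8) → H(X|Y=1) = 1.2988
  Y=2: P(Y=2) = 8/31, P(X|Y=2) = (3/8, 1/8, 1/2) → H(X|Y=2) = 1.4056
H(X|Y) = (7/31)·1.3788 + (16/31)·1.2988 + (8/31)·1.4056 = 1.3444 bits

I(X;Y) = H(X) - H(X|Y) = 1.5647 - 1.3444 = 0.2203 bits

Cross-check via I(X;Y) = H(X) + H(Y) - H(X,Y): computing H(Y) from the column sums and H(X,Y) from the 9 cells in the same way gives H(Y) = 1.4816 bits and H(X,Y) = 2.8260 bits, so
I(X;Y) = 1.5647 + 1.4816 - 2.8260 = 0.2203 bits ✓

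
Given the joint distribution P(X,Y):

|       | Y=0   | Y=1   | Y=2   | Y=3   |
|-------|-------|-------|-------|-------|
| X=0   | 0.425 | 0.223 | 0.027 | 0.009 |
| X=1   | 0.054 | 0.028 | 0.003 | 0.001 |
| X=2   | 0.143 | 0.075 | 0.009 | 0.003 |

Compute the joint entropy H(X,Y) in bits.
2.3840 bits

H(X,Y) = -Σ_{x,y} P(x,y) log₂ P(x,y). Per-cell terms -P(x,y)·log₂P(x,y):
  X=0: 0.5246, 0.4828, 0.1407, 0.0612
  X=1: 0.2274, 0.1444, 0.0251, 0.0100
  X=2: 0.4012, 0.2803, 0.0612, 0.0251
Sum of the 12 terms: H(X,Y) = 2.3840 bits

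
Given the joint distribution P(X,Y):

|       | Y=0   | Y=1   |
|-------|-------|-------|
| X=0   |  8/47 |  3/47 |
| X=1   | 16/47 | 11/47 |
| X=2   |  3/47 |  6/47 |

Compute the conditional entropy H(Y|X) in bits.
0.9339 bits

H(Y|X) = H(X,Y) - H(X)

H(X,Y) = -Σ_{x,y} P(x,y) log₂ P(x,y). Per-cell terms -P(x,y)·log₂P(x,y):
  X=0: 0.4348, 0.2534
  X=1: 0.5292, 0.4904
  X=2: 0.2534, 0.3791
Sum of the 6 terms: H(X,Y) = 2.3403 bits

Marginal of X (row sums):
  P(X=0) = 8/47 + 3/47 = 11/47
  P(X=1) = 16/47 + 11/47 = 27/47
  P(X=2) = 3/47 + 6/47 = 9/47
H(X) = -[(11/47)·log₂(11/47) + (27/47)·log₂(27/47) + (9/47)·log₂(9/47)]
  = 0.4904 + 0.4594 + 0.4566 = 1.4064 bits

H(Y|X) = H(X,Y) - H(X) = 2.3403 - 1.4064 = 0.9339 bits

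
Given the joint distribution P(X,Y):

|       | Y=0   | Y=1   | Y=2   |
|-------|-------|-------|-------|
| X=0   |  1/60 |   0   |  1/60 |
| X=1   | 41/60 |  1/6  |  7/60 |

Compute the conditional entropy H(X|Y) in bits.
0.1861 bits

H(X|Y) = H(X,Y) - H(Y)

H(X,Y) = -Σ_{x,y} P(x,y) log₂ P(x,y). Per-cell terms -P(x,y)·log₂P(x,y):
  X=0: 0.09845, 0.00000, 0.09845
  X=1: 0.37538, 0.43083, 0.36161
  (cells with P = 0 contribute 0)
Sum of the 6 terms: H(X,Y) = 1.3647 bits

Marginal of Y (column sums):
  P(Y=0) = 1/60 + 41/60 = 7/10
  P(Y=1) = 0 + 1/6 = 1/6
  P(Y=2) = 1/60 + 7/60 = 2/15
H(Y) = -[(7/10)·log₂(7/10) + (1/6)·log₂(1/6) + (2/15)·log₂(2/15)]
  = 0.36020 + 0.43083 + 0.38759 = 1.1786 bits

H(X|Y) = H(X,Y) - H(Y) = 1.3647 - 1.1786 = 0.1861 bits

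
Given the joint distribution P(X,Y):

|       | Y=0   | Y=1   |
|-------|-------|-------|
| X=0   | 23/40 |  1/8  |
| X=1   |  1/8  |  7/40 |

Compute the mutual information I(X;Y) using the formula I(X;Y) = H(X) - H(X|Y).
0.1135 bits

I(X;Y) = H(X) - H(X|Y)

Marginal of X (row sums):
  P(X=0) = 23/40 + 1/8 = 7/10
  P(X=1) = 1/8 + 7/40 = 3/10
H(X) = -[(7/10)·log₂(7/10) + (3/10)·log₂(3/10)]
  = 0.3602 + 0.5211 = 0.8813 bits

Marginal of Y (column sums):
  P(Y=0) = 23/40 + 1/8 = 7/10
  P(Y=1) = 1/8 + 7/40 = 3/10
H(X|Y) = Σ_y P(y)·H(X|Y=y):
  Y=0: P(Y=0) = 7/10, P(X|Y=0) = (23/28, 5/28) → H(X|Y=0) = 0.6769
  Y=1: P(Y=1) = 3/10, P(X|Y=1) = (5/12, 7/12) → H(X|Y=1) = 0.9799
H(X|Y) = (7/10)·0.6769 + (3/10)·0.9799 = 0.7678 bits

I(X;Y) = H(X) - H(X|Y) = 0.8813 - 0.7678 = 0.1135 bits

Cross-check via I(X;Y) = H(X) + H(Y) - H(X,Y): computing H(Y) from the column sums and H(X,Y) from the 4 cells in the same way gives H(Y) = 0.8813 bits and H(X,Y) = 1.6491 bits, so
I(X;Y) = 0.8813 + 0.8813 - 1.6491 = 0.1135 bits ✓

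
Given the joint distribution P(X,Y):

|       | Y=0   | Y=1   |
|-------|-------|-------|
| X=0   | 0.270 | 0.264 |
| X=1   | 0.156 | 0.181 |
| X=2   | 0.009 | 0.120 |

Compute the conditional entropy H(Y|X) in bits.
0.9167 bits

H(Y|X) = H(X,Y) - H(X)

H(X,Y) = -Σ_{x,y} P(x,y) log₂ P(x,y). Per-cell terms -P(x,y)·log₂P(x,y):
  X=0: 0.51002, 0.50725
  X=1: 0.41814, 0.44633
  X=2: 0.06116, 0.36707
Sum of the 6 terms: H(X,Y) = 2.3100 bits

Marginal of X (row sums):
  P(X=0) = 0.270 + 0.264 = 0.534
  P(X=1) = 0.156 + 0.181 = 0.337
  P(X=2) = 0.009 + 0.120 = 0.129
H(X) = -[0.534·log₂(0.534) + 0.337·log₂(0.337) + 0.129·log₂(0.129)]
  = 0.48332 + 0.52881 + 0.38114 = 1.3933 bits

H(Y|X) = H(X,Y) - H(X) = 2.3100 - 1.3933 = 0.9167 bits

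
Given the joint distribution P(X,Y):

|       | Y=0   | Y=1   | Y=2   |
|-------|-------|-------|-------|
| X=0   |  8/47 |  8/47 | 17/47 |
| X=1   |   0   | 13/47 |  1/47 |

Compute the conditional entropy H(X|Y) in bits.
0.5469 bits

H(X|Y) = H(X,Y) - H(Y)

H(X,Y) = -Σ_{x,y} P(x,y) log₂ P(x,y). Per-cell terms -P(x,y)·log₂P(x,y):
  X=0: 0.4348, 0.4348, 0.5307
  X=1: 0.0000, 0.5128, 0.1182
  (cells with P = 0 contribute 0)
Sum of the 6 terms: H(X,Y) = 2.0313 bits

Marginal of Y (column sums):
  P(Y=0) = 8/47 + 0 = 8/47
  P(Y=1) = 8/47 + 13/47 = 21/47
  P(Y=2) = 17/47 + 1/47 = 18/47
H(Y) = -[(8/47)·log₂(8/47) + (21/47)·log₂(21/47) + (18/47)·log₂(18/47)]
  = 0.4348 + 0.5193 + 0.5303 = 1.4844 bits

H(X|Y) = H(X,Y) - H(Y) = 2.0313 - 1.4844 = 0.5469 bits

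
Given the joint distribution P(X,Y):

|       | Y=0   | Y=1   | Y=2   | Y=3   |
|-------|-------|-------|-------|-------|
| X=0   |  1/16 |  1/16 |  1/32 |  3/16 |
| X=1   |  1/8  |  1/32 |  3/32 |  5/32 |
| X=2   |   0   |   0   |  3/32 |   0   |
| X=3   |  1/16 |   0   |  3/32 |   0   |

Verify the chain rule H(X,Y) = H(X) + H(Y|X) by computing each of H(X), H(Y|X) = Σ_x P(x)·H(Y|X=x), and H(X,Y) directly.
H(X) = 1.7961 bits, H(Y|X) = 1.4731 bits, H(X,Y) = 3.2692 bits

Marginal of X (row sums):
  P(X=0) = 1/16 + 1/16 + 1/32 + 3/16 = 11/32
  P(X=1) = 1/8 + 1/32 + 3/32 + 5/32 = 13/32
  P(X=2) = 0 + 0 + 3/32 + 0 = 3/32
  P(X=3) = 1/16 + 0 + 3/32 + 0 = 5/32
H(X) = -[(11/32)·log₂(11/32) + (13/32)·log₂(13/32) + (3/32)·log₂(3/32) + (5/32)·log₂(5/32)]
  = 0.5296 + 0.5279 + 0.3202 + 0.4184 = 1.7961 bits

H(Y|X) = Σ_x P(x)·H(Y|X=x):
  X=0: P(X=0) = 11/32, P(Y|X=0) = (2/11, 2/11, 1/11, 6/11) → H(Y|X=0) = 1.6858
  X=1: P(X=1) = 13/32, P(Y|X=1) = (4/13, 1/13, 3/13, 5/13) → H(Y|X=1) = 1.8262
  X=2: P(X=2) = 3/32, P(Y|X=2) = (0, 0, 1, 0) → H(Y|X=2) = 0.0000
  X=3: P(X=3) = 5/32, P(Y|X=3) = (2/5, 0, 3/5, 0) → H(Y|X=3) = 0.9710
H(Y|X) = (11/32)·1.6858 + (13/32)·1.8262 + (3/32)·0.0000 + (5/32)·0.9710 = 1.4731 bits

H(X,Y) = -Σ_{x,y} P(x,y) log₂ P(x,y). Per-cell terms -P(x,y)·log₂P(x,y):
  X=0: 0.2500, 0.2500, 0.1562, 0.4528
  X=1: 0.3750, 0.1562, 0.3202, 0.4184
  X=2: 0.0000, 0.0000, 0.3202, 0.0000
  X=3: 0.2500, 0.0000, 0.3202, 0.0000
  (cells with P = 0 contribute 0)
Sum of the 16 terms: H(X,Y) = 3.2692 bits

Chain rule check:
  H(X) + H(Y|X) = 1.7961 + 1.4731 = 3.2692 bits
  H(X,Y) = 3.2692 bits
✓ Chain rule verified.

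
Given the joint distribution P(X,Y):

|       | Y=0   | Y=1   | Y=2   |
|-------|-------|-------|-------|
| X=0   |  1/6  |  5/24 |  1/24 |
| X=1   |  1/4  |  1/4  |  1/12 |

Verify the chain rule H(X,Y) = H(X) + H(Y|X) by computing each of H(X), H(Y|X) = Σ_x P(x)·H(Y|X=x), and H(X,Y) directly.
H(X) = 0.9799 bits, H(Y|X) = 1.4122 bits, H(X,Y) = 2.3921 bits

Marginal of X (row sums):
  P(X=0) = 1/6 + 5/24 + 1/24 = 5/12
  P(X=1) = 1/4 + 1/4 + 1/12 = 7/12
H(X) = -[(5/12)·log₂(5/12) + (7/12)·log₂(7/12)]
  = 0.52626 + 0.45360 = 0.9799 bits

H(Y|X) = Σ_x P(x)·H(Y|X=x):
  X=0: P(X=0) = 5/12, P(Y|X=0) = (2/5, 1/2, 1/10) → H(Y|X=0) = 1.36096
  X=1: P(X=1) = 7/12, P(Y|X=1) = (3/7, 3/7, 1/7) → H(Y|X=1) = 1.44882
H(Y|X) = (5/12)·1.36096 + (7/12)·1.44882 = 1.4122 bits

H(X,Y) = -Σ_{x,y} P(x,y) log₂ P(x,y). Per-cell terms -P(x,y)·log₂P(x,y):
  X=0: 0.43083, 0.47147, 0.19104
  X=1: 0.50000, 0.50000, 0.29875
Sum of the 6 terms: H(X,Y) = 2.3921 bits

Chain rule check:
  H(X) + H(Y|X) = 0.9799 + 1.4122 = 2.3921 bits
  H(X,Y) = 2.3921 bits
✓ Chain rule verified.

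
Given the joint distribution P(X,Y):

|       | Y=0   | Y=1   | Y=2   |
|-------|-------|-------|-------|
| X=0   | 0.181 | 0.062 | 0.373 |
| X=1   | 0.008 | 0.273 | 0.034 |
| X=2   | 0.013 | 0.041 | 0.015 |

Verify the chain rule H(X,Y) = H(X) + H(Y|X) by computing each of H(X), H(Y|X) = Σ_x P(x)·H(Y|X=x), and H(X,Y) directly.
H(X) = 1.2217 bits, H(Y|X) = 1.0982 bits, H(X,Y) = 2.3199 bits

Marginal of X (row sums):
  P(X=0) = 0.181 + 0.062 + 0.373 = 0.616
  P(X=1) = 0.008 + 0.273 + 0.034 = 0.315
  P(X=2) = 0.013 + 0.041 + 0.015 = 0.069
H(X) = -[0.616·log₂(0.616) + 0.315·log₂(0.315) + 0.069·log₂(0.069)]
  = 0.43058 + 0.52497 + 0.26615 = 1.2217 bits

H(Y|X) = Σ_x P(x)·H(Y|X=x):
  X=0: P(X=0) = 0.616, P(Y|X=0) = (181/616, 31/308, 373/616) → H(Y|X=0) = 1.29084
  X=1: P(X=1) = 0.315, P(Y|X=1) = (8/315, 13/15, 34/315) → H(Y|X=1) = 0.66017
  X=2: P(X=2) = 0.069, P(Y|X=2) = (13/69, 41/69, 5/23) → H(Y|X=2) = 1.37854
H(Y|X) = 0.616·1.29084 + 0.315·0.66017 + 0.069·1.37854 = 1.0982 bits

H(X,Y) = -Σ_{x,y} P(x,y) log₂ P(x,y). Per-cell terms -P(x,y)·log₂P(x,y):
  X=0: 0.44633, 0.24872, 0.53069
  X=1: 0.05573, 0.51134, 0.16586
  X=2: 0.08145, 0.18894, 0.09088
Sum of the 9 terms: H(X,Y) = 2.3199 bits

Chain rule check:
  H(X) + H(Y|X) = 1.2217 + 1.0982 = 2.3199 bits
  H(X,Y) = 2.3199 bits
✓ Chain rule verified.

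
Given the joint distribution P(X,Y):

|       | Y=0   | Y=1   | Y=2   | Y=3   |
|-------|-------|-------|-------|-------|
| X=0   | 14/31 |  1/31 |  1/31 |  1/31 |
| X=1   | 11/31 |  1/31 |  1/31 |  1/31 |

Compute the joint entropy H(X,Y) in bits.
2.0072 bits

H(X,Y) = -Σ_{x,y} P(x,y) log₂ P(x,y). Per-cell terms -P(x,y)·log₂P(x,y):
  X=0: 0.51793, 0.15981, 0.15981, 0.15981
  X=1: 0.53040, 0.15981, 0.15981, 0.15981
Sum of the 8 terms: H(X,Y) = 2.0072 bits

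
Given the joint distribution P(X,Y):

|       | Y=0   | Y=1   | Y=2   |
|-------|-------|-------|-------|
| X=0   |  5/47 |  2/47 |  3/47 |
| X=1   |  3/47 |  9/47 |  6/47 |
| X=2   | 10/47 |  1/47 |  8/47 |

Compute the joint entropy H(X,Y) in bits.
2.9083 bits

H(X,Y) = -Σ_{x,y} P(x,y) log₂ P(x,y). Per-cell terms -P(x,y)·log₂P(x,y):
  X=0: 0.343900, 0.193812, 0.253380
  X=1: 0.253380, 0.456638, 0.379101
  X=2: 0.475034, 0.118183, 0.434824
Sum of the 9 terms: H(X,Y) = 2.9083 bits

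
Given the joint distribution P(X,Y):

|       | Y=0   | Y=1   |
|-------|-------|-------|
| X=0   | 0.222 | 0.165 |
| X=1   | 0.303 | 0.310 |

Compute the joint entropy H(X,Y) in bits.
1.9567 bits

H(X,Y) = -Σ_{x,y} P(x,y) log₂ P(x,y). Per-cell terms -P(x,y)·log₂P(x,y):
  X=0: 0.4820, 0.4289
  X=1: 0.5220, 0.5238
Sum of the 4 terms: H(X,Y) = 1.9567 bits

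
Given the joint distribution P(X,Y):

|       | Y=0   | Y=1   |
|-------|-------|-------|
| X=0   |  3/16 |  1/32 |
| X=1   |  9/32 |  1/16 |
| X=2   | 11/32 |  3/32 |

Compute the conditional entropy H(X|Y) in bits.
1.5273 bits

H(X|Y) = H(X,Y) - H(Y)

H(X,Y) = -Σ_{x,y} P(x,y) log₂ P(x,y). Per-cell terms -P(x,y)·log₂P(x,y):
  X=0: 0.4528, 0.1562
  X=1: 0.5147, 0.2500
  X=2: 0.5296, 0.3202
Sum of the 6 terms: H(X,Y) = 2.2235 bits

Marginal of Y (column sums):
  P(Y=0) = 3/16 + 9/32 + 11/32 = 13/16
  P(Y=1) = 1/32 + 1/16 + 3/32 = 3/16
H(Y) = -[(13/16)·log₂(13/16) + (3/16)·log₂(3/16)]
  = 0.2434 + 0.4528 = 0.6962 bits

H(X|Y) = H(X,Y) - H(Y) = 2.2235 - 0.6962 = 1.5273 bits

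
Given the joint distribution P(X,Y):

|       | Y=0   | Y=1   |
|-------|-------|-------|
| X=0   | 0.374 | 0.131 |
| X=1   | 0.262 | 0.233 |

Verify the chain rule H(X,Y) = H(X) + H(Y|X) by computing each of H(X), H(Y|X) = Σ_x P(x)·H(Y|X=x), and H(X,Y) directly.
H(X) = 0.9999 bits, H(Y|X) = 0.9108 bits, H(X,Y) = 1.9108 bits

Marginal of X (row sums):
  P(X=0) = 0.374 + 0.131 = 0.505
  P(X=1) = 0.262 + 0.233 = 0.495
H(X) = -[0.505·log₂(0.505) + 0.495·log₂(0.495)]
  = 0.497751 + 0.502177 = 0.9999 bits

H(Y|X) = Σ_x P(x)·H(Y|X=x):
  X=0: P(X=0) = 0.505, P(Y|X=0) = (374/505, 131/505) → H(Y|X=0) = 0.825849
  X=1: P(X=1) = 0.495, P(Y|X=1) = (262/495, 233/495) → H(Y|X=1) = 0.997523
H(Y|X) = 0.505·0.825849 + 0.495·0.997523 = 0.9108 bits

H(X,Y) = -Σ_{x,y} P(x,y) log₂ P(x,y). Per-cell terms -P(x,y)·log₂P(x,y):
  X=0: 0.530665, 0.384139
  X=1: 0.506279, 0.489672
Sum of the 4 terms: H(X,Y) = 1.9108 bits

Chain rule check:
  H(X) + H(Y|X) = 0.9999 + 0.9108 = 1.9107 bits
  H(X,Y) = 1.9108 bits
✓ Chain rule verified (Δ = 0.0001 is 4-dp rounding noise: each of the three values was rounded independently).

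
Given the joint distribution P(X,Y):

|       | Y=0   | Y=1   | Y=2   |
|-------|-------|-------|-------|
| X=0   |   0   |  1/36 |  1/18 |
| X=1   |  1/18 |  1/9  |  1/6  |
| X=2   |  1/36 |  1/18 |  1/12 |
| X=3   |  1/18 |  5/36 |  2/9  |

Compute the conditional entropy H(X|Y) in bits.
1.7629 bits

H(X|Y) = H(X,Y) - H(Y)

H(X,Y) = -Σ_{x,y} P(x,y) log₂ P(x,y). Per-cell terms -P(x,y)·log₂P(x,y):
  X=0: 0.00000, 0.14361, 0.23166
  X=1: 0.23166, 0.35221, 0.43083
  X=2: 0.14361, 0.23166, 0.29875
  X=3: 0.23166, 0.39556, 0.48221
  (cells with P = 0 contribute 0)
Sum of the 12 terms: H(X,Y) = 3.1734 bits

Marginal of Y (column sums):
  P(Y=0) = 0 + 1/18 + 1/36 + 1/18 = 5/36
  P(Y=1) = 1/36 + 1/9 + 1/18 + 5/36 = 1/3
  P(Y=2) = 1/18 + 1/6 + 1/12 + 2/9 = 19/36
H(Y) = -[(5/36)·log₂(5/36) + (1/3)·log₂(1/3) + (19/36)·log₂(19/36)]
  = 0.39556 + 0.52832 + 0.48661 = 1.4105 bits

H(X|Y) = H(X,Y) - H(Y) = 3.1734 - 1.4105 = 1.7629 bits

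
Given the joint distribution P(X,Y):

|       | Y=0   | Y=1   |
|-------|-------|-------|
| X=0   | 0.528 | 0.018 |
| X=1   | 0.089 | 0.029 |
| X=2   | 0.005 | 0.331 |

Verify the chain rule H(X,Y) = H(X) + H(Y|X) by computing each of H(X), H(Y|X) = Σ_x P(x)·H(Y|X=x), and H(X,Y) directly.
H(X) = 1.3692 bits, H(Y|X) = 0.2466 bits, H(X,Y) = 1.6158 bits

Marginal of X (row sums):
  P(X=0) = 0.528 + 0.018 = 0.546
  P(X=1) = 0.089 + 0.029 = 0.118
  P(X=2) = 0.005 + 0.331 = 0.336
H(X) = -[0.546·log₂(0.546) + 0.118·log₂(0.118) + 0.336·log₂(0.336)]
  = 0.47667 + 0.36381 + 0.52868 = 1.3692 bits

H(Y|X) = Σ_x P(x)·H(Y|X=x):
  X=0: P(X=0) = 0.546, P(Y|X=0) = (88/91, 3/91) → H(Y|X=0) = 0.20906
  X=1: P(X=1) = 0.118, P(Y|X=1) = (89/118, 29/118) → H(Y|X=1) = 0.80449
  X=2: P(X=2) = 0.336, P(Y|X=2) = (5/336, 331/336) → H(Y|X=2) = 0.11164
H(Y|X) = 0.546·0.20906 + 0.118·0.80449 + 0.336·0.11164 = 0.2466 bits

H(X,Y) = -Σ_{x,y} P(x,y) log₂ P(x,y). Per-cell terms -P(x,y)·log₂P(x,y):
  X=0: 0.48649, 0.10433
  X=1: 0.31061, 0.14813
  X=2: 0.03822, 0.52798
Sum of the 6 terms: H(X,Y) = 1.6158 bits

Chain rule check:
  H(X) + H(Y|X) = 1.3692 + 0.2466 = 1.6158 bits
  H(X,Y) = 1.6158 bits
✓ Chain rule verified.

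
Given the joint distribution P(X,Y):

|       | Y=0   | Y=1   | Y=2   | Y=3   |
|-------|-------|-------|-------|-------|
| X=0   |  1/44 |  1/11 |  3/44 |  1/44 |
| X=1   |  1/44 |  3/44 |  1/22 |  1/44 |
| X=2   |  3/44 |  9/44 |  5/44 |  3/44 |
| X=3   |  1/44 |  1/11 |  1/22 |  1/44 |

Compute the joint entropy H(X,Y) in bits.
3.6604 bits

H(X,Y) = -Σ_{x,y} P(x,y) log₂ P(x,y). Per-cell terms -P(x,y)·log₂P(x,y):
  X=0: 0.12408, 0.31449, 0.26417, 0.12408
  X=1: 0.12408, 0.26417, 0.20270, 0.12408
  X=2: 0.26417, 0.46831, 0.35653, 0.26417
  X=3: 0.12408, 0.31449, 0.20270, 0.12408
Sum of the 16 terms: H(X,Y) = 3.6604 bits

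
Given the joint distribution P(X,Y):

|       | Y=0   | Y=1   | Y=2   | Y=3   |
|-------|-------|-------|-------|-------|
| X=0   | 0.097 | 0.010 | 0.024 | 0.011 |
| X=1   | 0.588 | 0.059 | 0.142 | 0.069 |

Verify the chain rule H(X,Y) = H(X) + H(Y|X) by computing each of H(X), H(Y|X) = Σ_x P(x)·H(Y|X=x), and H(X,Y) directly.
H(X) = 0.5895 bits, H(Y|X) = 1.3616 bits, H(X,Y) = 1.9510 bits

Marginal of X (row sums):
  P(X=0) = 0.097 + 0.010 + 0.024 + 0.011 = 0.142
  P(X=1) = 0.588 + 0.059 + 0.142 + 0.069 = 0.858
H(X) = -[0.142·log₂(0.142) + 0.858·log₂(0.858)]
  = 0.399877 + 0.189575 = 0.5895 bits

H(Y|X) = Σ_x P(x)·H(Y|X=x):
  X=0: P(X=0) = 0.142, P(Y|X=0) = (97/142, 5/71, 12/71, 11/142) → H(Y|X=0) = 1.364510
  X=1: P(X=1) = 0.858, P(Y|X=1) = (98/143, 59/858, 71/429, 23/286) → H(Y|X=1) = 1.361109
H(Y|X) = 0.142·1.364510 + 0.858·1.361109 = 1.3616 bits

H(X,Y) = -Σ_{x,y} P(x,y) log₂ P(x,y). Per-cell terms -P(x,y)·log₂P(x,y):
  X=0: 0.326490, 0.066439, 0.129140, 0.071570
  X=1: 0.450474, 0.240905, 0.399877, 0.266151
Sum of the 8 terms: H(X,Y) = 1.9510 bits

Chain rule check:
  H(X) + H(Y|X) = 0.5895 + 1.3616 = 1.9511 bits
  H(X,Y) = 1.9510 bits
✓ Chain rule verified (Δ = 0.0001 is 4-dp rounding noise: each of the three values was rounded independently).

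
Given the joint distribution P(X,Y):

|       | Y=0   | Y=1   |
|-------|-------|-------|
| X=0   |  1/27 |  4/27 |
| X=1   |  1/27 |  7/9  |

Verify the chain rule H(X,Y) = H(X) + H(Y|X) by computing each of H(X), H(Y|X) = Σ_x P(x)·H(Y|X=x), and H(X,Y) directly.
H(X) = 0.6913 bits, H(Y|X) = 0.3511 bits, H(X,Y) = 1.0423 bits

Marginal of X (row sums):
  P(X=0) = 1/27 + 4/27 = 5/27
  P(X=1) = 1/27 + 7/9 = 22/27
H(X) = -[(5/27)·log₂(5/27) + (22/27)·log₂(22/27)]
  = 0.450548 + 0.240742 = 0.6913 bits

H(Y|X) = Σ_x P(x)·H(Y|X=x):
  X=0: P(X=0) = 5/27, P(Y|X=0) = (1/5, 4/5) → H(Y|X=0) = 0.721928
  X=1: P(X=1) = 22/27, P(Y|X=1) = (1/22, 21/22) → H(Y|X=1) = 0.266765
H(Y|X) = (5/27)·0.721928 + (22/27)·0.266765 = 0.3511 bits

H(X,Y) = -Σ_{x,y} P(x,y) log₂ P(x,y). Per-cell terms -P(x,y)·log₂P(x,y):
  X=0: 0.176107, 0.408131
  X=1: 0.176107, 0.281999
Sum of the 4 terms: H(X,Y) = 1.0423 bits

Chain rule check:
  H(X) + H(Y|X) = 0.6913 + 0.3511 = 1.0424 bits
  H(X,Y) = 1.0423 bits
✓ Chain rule verified (Δ = 0.0001 is 4-dp rounding noise: each of the three values was rounded independently).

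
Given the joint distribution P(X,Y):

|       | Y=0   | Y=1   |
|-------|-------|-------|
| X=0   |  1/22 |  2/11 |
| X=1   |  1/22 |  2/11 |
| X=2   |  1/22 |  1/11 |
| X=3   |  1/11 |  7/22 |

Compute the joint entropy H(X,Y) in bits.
2.6571 bits

H(X,Y) = -Σ_{x,y} P(x,y) log₂ P(x,y). Per-cell terms -P(x,y)·log₂P(x,y):
  X=0: 0.20270, 0.44717
  X=1: 0.20270, 0.44717
  X=2: 0.20270, 0.31449
  X=3: 0.31449, 0.52566
Sum of the 8 terms: H(X,Y) = 2.6571 bits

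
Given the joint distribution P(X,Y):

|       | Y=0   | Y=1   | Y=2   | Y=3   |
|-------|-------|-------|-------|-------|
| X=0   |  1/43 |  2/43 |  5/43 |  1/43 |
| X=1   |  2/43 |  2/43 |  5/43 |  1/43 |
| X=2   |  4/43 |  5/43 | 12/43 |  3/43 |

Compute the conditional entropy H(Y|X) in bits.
1.7485 bits

H(Y|X) = H(X,Y) - H(X)

H(X,Y) = -Σ_{x,y} P(x,y) log₂ P(x,y). Per-cell terms -P(x,y)·log₂P(x,y):
  X=0: 0.12619, 0.20587, 0.36097, 0.12619
  X=1: 0.20587, 0.20587, 0.36097, 0.12619
  X=2: 0.31872, 0.36097, 0.51385, 0.26800
Sum of the 12 terms: H(X,Y) = 3.1797 bits

Marginal of X (row sums):
  P(X=0) = 1/43 + 2/43 + 5/43 + 1/43 = 9/43
  P(X=1) = 2/43 + 2/43 + 5/43 + 1/43 = 10/43
  P(X=2) = 4/43 + 5/43 + 12/43 + 3/43 = 24/43
H(X) = -[(9/43)·log₂(9/43) + (10/43)·log₂(10/43) + (24/43)·log₂(24/43)]
  = 0.47226 + 0.48938 + 0.46956 = 1.4312 bits

H(Y|X) = H(X,Y) - H(X) = 3.1797 - 1.4312 = 1.7485 bits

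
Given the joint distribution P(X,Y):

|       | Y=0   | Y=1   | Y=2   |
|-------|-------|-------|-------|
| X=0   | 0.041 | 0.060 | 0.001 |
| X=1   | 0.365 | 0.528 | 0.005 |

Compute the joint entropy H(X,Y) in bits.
1.4979 bits

H(X,Y) = -Σ_{x,y} P(x,y) log₂ P(x,y). Per-cell terms -P(x,y)·log₂P(x,y):
  X=0: 0.18894, 0.24353, 0.00997
  X=1: 0.53072, 0.48649, 0.03822
Sum of the 6 terms: H(X,Y) = 1.4979 bits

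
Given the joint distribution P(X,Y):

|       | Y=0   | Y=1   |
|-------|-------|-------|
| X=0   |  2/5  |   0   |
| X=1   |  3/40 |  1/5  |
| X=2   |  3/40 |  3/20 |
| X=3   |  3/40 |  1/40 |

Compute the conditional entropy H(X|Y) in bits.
1.4231 bits

H(X|Y) = H(X,Y) - H(Y)

H(X,Y) = -Σ_{x,y} P(x,y) log₂ P(x,y). Per-cell terms -P(x,y)·log₂P(x,y):
  X=0: 0.528771, 0.000000
  X=1: 0.280272, 0.464386
  X=2: 0.280272, 0.410545
  X=3: 0.280272, 0.133048
  (cells with P = 0 contribute 0)
Sum of the 8 terms: H(X,Y) = 2.37757 bits

Marginal of Y (column sums):
  P(Y=0) = 2/5 + 3/40 + 3/40 + 3/40 = 5/8
  P(Y=1) = 0 + 1/5 + 3/20 + 1/40 = 3/8
H(Y) = -[(5/8)·log₂(5/8) + (3/8)·log₂(3/8)]
  = 0.423795 + 0.530639 = 0.95443 bits

H(X|Y) = H(X,Y) - H(Y) = 2.37757 - 0.95443 = 1.4231 bits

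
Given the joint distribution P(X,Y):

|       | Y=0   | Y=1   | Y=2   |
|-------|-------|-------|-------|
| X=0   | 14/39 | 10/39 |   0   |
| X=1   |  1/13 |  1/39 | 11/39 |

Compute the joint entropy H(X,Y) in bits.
1.9692 bits

H(X,Y) = -Σ_{x,y} P(x,y) log₂ P(x,y). Per-cell terms -P(x,y)·log₂P(x,y):
  X=0: 0.5306, 0.5035, 0.0000
  X=1: 0.2846, 0.1355, 0.5150
  (cells with P = 0 contribute 0)
Sum of the 6 terms: H(X,Y) = 1.9692 bits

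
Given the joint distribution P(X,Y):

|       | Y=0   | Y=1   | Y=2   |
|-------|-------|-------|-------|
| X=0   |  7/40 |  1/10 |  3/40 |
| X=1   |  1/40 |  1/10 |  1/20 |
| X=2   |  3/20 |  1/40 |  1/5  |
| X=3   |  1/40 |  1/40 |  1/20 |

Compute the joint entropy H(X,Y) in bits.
3.2240 bits

H(X,Y) = -Σ_{x,y} P(x,y) log₂ P(x,y). Per-cell terms -P(x,y)·log₂P(x,y):
  X=0: 0.44005, 0.33219, 0.28027
  X=1: 0.13305, 0.33219, 0.21610
  X=2: 0.41054, 0.13305, 0.46439
  X=3: 0.13305, 0.13305, 0.21610
Sum of the 12 terms: H(X,Y) = 3.2240 bits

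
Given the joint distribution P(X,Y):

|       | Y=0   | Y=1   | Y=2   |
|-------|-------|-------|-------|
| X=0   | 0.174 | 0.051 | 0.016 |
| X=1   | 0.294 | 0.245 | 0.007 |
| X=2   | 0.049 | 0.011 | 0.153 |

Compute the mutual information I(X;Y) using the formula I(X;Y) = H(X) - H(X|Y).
0.3838 bits

I(X;Y) = H(X) - H(X|Y)

Marginal of X (row sums):
  P(X=0) = 0.174 + 0.051 + 0.016 = 0.241
  P(X=1) = 0.294 + 0.245 + 0.007 = 0.546
  P(X=2) = 0.049 + 0.011 + 0.153 = 0.213
H(X) = -[0.241·log₂(0.241) + 0.546·log₂(0.546) + 0.213·log₂(0.213)]
  = 0.4947 + 0.4767 + 0.4752 = 1.4466 bits

Marginal of Y (column sums):
  P(Y=0) = 0.174 + 0.294 + 0.049 = 0.517
  P(Y=1) = 0.051 + 0.245 + 0.011 = 0.307
  P(Y=2) = 0.016 + 0.007 + 0.153 = 0.176
H(X|Y) = Σ_y P(y)·H(X|Y=y):
  Y=0: P(Y=0) = 0.517, P(X|Y=0) = (174/517, 294/517, 49/517) → H(X|Y=0) = 1.3140
  Y=1: P(Y=1) = 0.307, P(X|Y=1) = (51/307, 245/307, 11/307) → H(X|Y=1) = 0.8620
  Y=2: P(Y=2) = 0.176, P(X|Y=2) = (1/11, 7/176, 153/176) → H(X|Y=2) = 0.6752
H(X|Y) = 0.517·1.3140 + 0.307·0.8620 + 0.176·0.6752 = 1.0628 bits

I(X;Y) = H(X) - H(X|Y) = 1.4466 - 1.0628 = 0.3838 bits

Cross-check via I(X;Y) = H(X) + H(Y) - H(X,Y): computing H(Y) from the column sums and H(X,Y) from the 9 cells in the same way gives H(Y) = 1.4562 bits and H(X,Y) = 2.5190 bits, so
I(X;Y) = 1.4466 + 1.4562 - 2.5190 = 0.3838 bits ✓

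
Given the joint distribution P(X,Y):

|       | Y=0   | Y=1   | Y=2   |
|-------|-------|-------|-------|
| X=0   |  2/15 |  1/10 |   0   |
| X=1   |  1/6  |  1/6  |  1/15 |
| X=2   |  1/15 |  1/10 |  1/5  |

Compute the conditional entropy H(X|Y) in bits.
1.3290 bits

H(X|Y) = H(X,Y) - H(Y)

H(X,Y) = -Σ_{x,y} P(x,y) log₂ P(x,y). Per-cell terms -P(x,y)·log₂P(x,y):
  X=0: 0.387585, 0.332193, 0.000000
  X=1: 0.430827, 0.430827, 0.260459
  X=2: 0.260459, 0.332193, 0.464386
  (cells with P = 0 contribute 0)
Sum of the 9 terms: H(X,Y) = 2.89893 bits

Marginal of Y (column sums):
  P(Y=0) = 2/15 + 1/6 + 1/15 = 11/30
  P(Y=1) = 1/10 + 1/6 + 1/10 = 11/30
  P(Y=2) = 0 + 1/15 + 1/5 = 4/15
H(Y) = -[(11/30)·log₂(11/30) + (11/30)·log₂(11/30) + (4/15)·log₂(4/15)]
  = 0.530735 + 0.530735 + 0.508504 = 1.56997 bits

H(X|Y) = H(X,Y) - H(Y) = 2.89893 - 1.56997 = 1.3290 bits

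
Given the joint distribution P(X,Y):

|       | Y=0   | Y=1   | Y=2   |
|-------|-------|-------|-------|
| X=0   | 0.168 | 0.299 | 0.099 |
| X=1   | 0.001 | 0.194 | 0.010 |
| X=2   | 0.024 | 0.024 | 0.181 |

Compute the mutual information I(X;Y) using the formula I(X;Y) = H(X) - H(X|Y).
0.3650 bits

I(X;Y) = H(X) - H(X|Y)

Marginal of X (row sums):
  P(X=0) = 0.168 + 0.299 + 0.099 = 0.566
  P(X=1) = 0.001 + 0.194 + 0.010 = 0.205
  P(X=2) = 0.024 + 0.024 + 0.181 = 0.229
H(X) = -[0.566·log₂(0.566) + 0.205·log₂(0.205) + 0.229·log₂(0.229)]
  = 0.46476 + 0.46869 + 0.48699 = 1.4204 bits

Marginal of Y (column sums):
  P(Y=0) = 0.168 + 0.001 + 0.024 = 0.193
  P(Y=1) = 0.299 + 0.194 + 0.024 = 0.517
  P(Y=2) = 0.099 + 0.010 + 0.181 = 0.290
H(X|Y) = Σ_y P(y)·H(X|Y=y):
  Y=0: P(Y=0) = 0.193, P(X|Y=0) = (168/193, 1/193, 24/193) → H(X|Y=0) = 0.58754
  Y=1: P(Y=1) = 0.517, P(X|Y=1) = (299/517, 194/517, 24/517) → H(X|Y=1) = 1.19313
  Y=2: P(Y=2) = 0.290, P(X|Y=2) = (99/290, 1/29, 181/290) → H(X|Y=2) = 1.12130
H(X|Y) = 0.193·0.58754 + 0.517·1.19313 + 0.290·1.12130 = 1.0554 bits

I(X;Y) = H(X) - H(X|Y) = 1.4204 - 1.0554 = 0.3650 bits

Cross-check via I(X;Y) = H(X) + H(Y) - H(X,Y): computing H(Y) from the column sums and H(X,Y) from the 9 cells in the same way gives H(Y) = 1.4680 bits and H(X,Y) = 2.5234 bits, so
I(X;Y) = 1.4204 + 1.4680 - 2.5234 = 0.3650 bits ✓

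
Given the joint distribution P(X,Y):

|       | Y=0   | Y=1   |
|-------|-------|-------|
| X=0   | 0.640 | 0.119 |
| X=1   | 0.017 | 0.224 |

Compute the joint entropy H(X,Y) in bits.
1.3609 bits

H(X,Y) = -Σ_{x,y} P(x,y) log₂ P(x,y). Per-cell terms -P(x,y)·log₂P(x,y):
  X=0: 0.4121, 0.3654
  X=1: 0.0999, 0.4835
Sum of the 4 terms: H(X,Y) = 1.3609 bits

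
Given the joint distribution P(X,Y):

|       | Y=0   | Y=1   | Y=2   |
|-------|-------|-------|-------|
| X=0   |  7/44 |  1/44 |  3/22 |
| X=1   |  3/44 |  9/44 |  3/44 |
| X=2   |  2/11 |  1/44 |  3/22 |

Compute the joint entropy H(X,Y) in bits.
2.8978 bits

H(X,Y) = -Σ_{x,y} P(x,y) log₂ P(x,y). Per-cell terms -P(x,y)·log₂P(x,y):
  X=0: 0.42192, 0.12408, 0.39197
  X=1: 0.26417, 0.46831, 0.26417
  X=2: 0.44717, 0.12408, 0.39197
Sum of the 9 terms: H(X,Y) = 2.8978 bits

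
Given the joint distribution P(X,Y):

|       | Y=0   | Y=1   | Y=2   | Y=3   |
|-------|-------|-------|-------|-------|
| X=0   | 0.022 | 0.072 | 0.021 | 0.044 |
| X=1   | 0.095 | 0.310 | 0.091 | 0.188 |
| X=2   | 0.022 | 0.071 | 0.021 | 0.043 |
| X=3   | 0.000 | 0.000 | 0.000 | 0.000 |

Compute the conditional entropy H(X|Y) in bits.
1.2160 bits

H(X|Y) = H(X,Y) - H(Y)

H(X,Y) = -Σ_{x,y} P(x,y) log₂ P(x,y). Per-cell terms -P(x,y)·log₂P(x,y):
  X=0: 0.12114, 0.27330, 0.11704, 0.19828
  X=1: 0.32261, 0.52379, 0.31468, 0.45330
  X=2: 0.12114, 0.27094, 0.11704, 0.19520
  X=3: 0.00000, 0.00000, 0.00000, 0.00000
  (cells with P = 0 contribute 0)
Sum of the 16 terms: H(X,Y) = 3.0285 bits

Marginal of Y (column sums):
  P(Y=0) = 0.022 + 0.095 + 0.022 + 0.000 = 0.139
  P(Y=1) = 0.072 + 0.310 + 0.071 + 0.000 = 0.453
  P(Y=2) = 0.021 + 0.091 + 0.021 + 0.000 = 0.133
  P(Y=3) = 0.044 + 0.188 + 0.043 + 0.000 = 0.275
H(Y) = -[0.139·log₂(0.139) + 0.453·log₂(0.453) + 0.133·log₂(0.133) + 0.275·log₂(0.275)]
  = 0.39571 + 0.51751 + 0.38710 + 0.51219 = 1.8125 bits

H(X|Y) = H(X,Y) - H(Y) = 3.0285 - 1.8125 = 1.2160 bits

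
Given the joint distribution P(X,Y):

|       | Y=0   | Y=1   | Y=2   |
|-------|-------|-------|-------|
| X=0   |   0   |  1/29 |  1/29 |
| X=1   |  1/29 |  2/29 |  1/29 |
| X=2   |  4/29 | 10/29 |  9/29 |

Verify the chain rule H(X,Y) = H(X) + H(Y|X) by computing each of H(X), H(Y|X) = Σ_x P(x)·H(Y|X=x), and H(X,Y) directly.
H(X) = 0.9255 bits, H(Y|X) = 1.4584 bits, H(X,Y) = 2.3839 bits

Marginal of X (row sums):
  P(X=0) = 0 + 1/29 + 1/29 = 2/29
  P(X=1) = 1/29 + 2/29 + 1/29 = 4/29
  P(X=2) = 4/29 + 10/29 + 9/29 = 23/29
H(X) = -[(2/29)·log₂(2/29) + (4/29)·log₂(4/29) + (23/29)·log₂(23/29)]
  = 0.2661 + 0.3942 + 0.2652 = 0.9255 bits

H(Y|X) = Σ_x P(x)·H(Y|X=x):
  X=0: P(X=0) = 2/29, P(Y|X=0) = (0, 1/2, 1/2) → H(Y|X=0) = 1.0000
  X=1: P(X=1) = 4/29, P(Y|X=1) = (1/4, 1/2, 1/4) → H(Y|X=1) = 1.5000
  X=2: P(X=2) = 23/29, P(Y|X=2) = (4/23, 10/23, 9/23) → H(Y|X=2) = 1.4910
H(Y|X) = (2/29)·1.0000 + (4/29)·1.5000 + (23/29)·1.4910 = 1.4584 bits

H(X,Y) = -Σ_{x,y} P(x,y) log₂ P(x,y). Per-cell terms -P(x,y)·log₂P(x,y):
  X=0: 0.0000, 0.1675, 0.1675
  X=1: 0.1675, 0.2661, 0.1675
  X=2: 0.3942, 0.5297, 0.5239
  (cells with P = 0 contribute 0)
Sum of the 9 terms: H(X,Y) = 2.3839 bits

Chain rule check:
  H(X) + H(Y|X) = 0.9255 + 1.4584 = 2.3839 bits
  H(X,Y) = 2.3839 bits
✓ Chain rule verified.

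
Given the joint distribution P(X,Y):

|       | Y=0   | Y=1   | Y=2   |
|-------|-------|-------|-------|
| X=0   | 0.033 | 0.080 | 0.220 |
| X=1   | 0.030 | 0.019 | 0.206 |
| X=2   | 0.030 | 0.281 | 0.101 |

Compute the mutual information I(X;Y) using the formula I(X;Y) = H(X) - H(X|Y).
0.2293 bits

I(X;Y) = H(X) - H(X|Y)

Marginal of X (row sums):
  P(X=0) = 0.033 + 0.080 + 0.220 = 0.333
  P(X=1) = 0.030 + 0.019 + 0.206 = 0.255
  P(X=2) = 0.030 + 0.281 + 0.101 = 0.412
H(X) = -[0.333·log₂(0.333) + 0.255·log₂(0.255) + 0.412·log₂(0.412)]
  = 0.528273 + 0.502715 + 0.527065 = 1.55805 bits

Marginal of Y (column sums):
  P(Y=0) = 0.033 + 0.030 + 0.030 = 0.093
  P(Y=1) = 0.080 + 0.019 + 0.281 = 0.380
  P(Y=2) = 0.220 + 0.206 + 0.101 = 0.527
H(X|Y) = Σ_y P(y)·H(X|Y=y):
  Y=0: P(Y=0) = 0.093, P(X|Y=0) = (11/31, 10/31, 10/31) → H(X|Y=0) = 1.583477
  Y=1: P(Y=1) = 0.380, P(X|Y=1) = (4/19, 1/20, 281/380) → H(X|Y=1) = 1.011333
  Y=2: P(Y=2) = 0.527, P(X|Y=2) = (220/527, 206/527, 101/527) → H(X|Y=2) = 1.512631
H(X|Y) = 0.093·1.583477 + 0.380·1.011333 + 0.527·1.512631 = 1.32873 bits

I(X;Y) = H(X) - H(X|Y) = 1.55805 - 1.32873 = 0.2293 bits

Cross-check via I(X;Y) = H(X) + H(Y) - H(X,Y): computing H(Y) from the column sums and H(X,Y) from the 9 cells in the same way gives H(Y) = 1.33614 bits and H(X,Y) = 2.66487 bits, so
I(X;Y) = 1.55805 + 1.33614 - 2.66487 = 0.2293 bits ✓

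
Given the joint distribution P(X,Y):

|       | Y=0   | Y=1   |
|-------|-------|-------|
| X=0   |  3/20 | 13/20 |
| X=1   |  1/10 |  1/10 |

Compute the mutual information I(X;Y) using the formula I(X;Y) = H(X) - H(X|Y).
0.0543 bits

I(X;Y) = H(X) - H(X|Y)

Marginal of X (row sums):
  P(X=0) = 3/20 + 13/20 = 4/5
  P(X=1) = 1/10 + 1/10 = 1/5
H(X) = -[(4/5)·log₂(4/5) + (1/5)·log₂(1/5)]
  = 0.2575 + 0.4644 = 0.7219 bits

Marginal of Y (column sums):
  P(Y=0) = 3/20 + 1/10 = 1/4
  P(Y=1) = 13/20 + 1/10 = 3/4
H(X|Y) = Σ_y P(y)·H(X|Y=y):
  Y=0: P(Y=0) = 1/4, P(X|Y=0) = (3/5, 2/5) → H(X|Y=0) = 0.9710
  Y=1: P(Y=1) = 3/4, P(X|Y=1) = (13/15, 2/15) → H(X|Y=1) = 0.5665
H(X|Y) = (1/4)·0.9710 + (3/4)·0.5665 = 0.6676 bits

I(X;Y) = H(X) - H(X|Y) = 0.7219 - 0.6676 = 0.0543 bits

Cross-check via I(X;Y) = H(X) + H(Y) - H(X,Y): computing H(Y) from the column sums and H(X,Y) from the 4 cells in the same way gives H(Y) = 0.8113 bits and H(X,Y) = 1.4789 bits, so
I(X;Y) = 0.7219 + 0.8113 - 1.4789 = 0.0543 bits ✓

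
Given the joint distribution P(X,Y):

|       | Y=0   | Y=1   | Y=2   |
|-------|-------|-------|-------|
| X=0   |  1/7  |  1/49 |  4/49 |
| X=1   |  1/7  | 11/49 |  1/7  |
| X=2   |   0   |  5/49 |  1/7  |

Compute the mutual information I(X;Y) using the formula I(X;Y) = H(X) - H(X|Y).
0.2328 bits

I(X;Y) = H(X) - H(X|Y)

Marginal of X (row sums):
  P(X=0) = 1/7 + 1/49 + 4/49 = 12/49
  P(X=1) = 1/7 + 11/49 + 1/7 = 25/49
  P(X=2) = 0 + 5/49 + 1/7 = 12/49
H(X) = -[(12/49)·log₂(12/49) + (25/49)·log₂(25/49) + (12/49)·log₂(12/49)]
  = 0.4971 + 0.4953 + 0.4971 = 1.4895 bits

Marginal of Y (column sums):
  P(Y=0) = 1/7 + 1/7 + 0 = 2/7
  P(Y=1) = 1/49 + 11/49 + 5/49 = 17/49
  P(Y=2) = 4/49 + 1/7 + 1/7 = 18/49
H(X|Y) = Σ_y P(y)·H(X|Y=y):
  Y=0: P(Y=0) = 2/7, P(X|Y=0) = (1/2, 1/2, 0) → H(X|Y=0) = 1.0000
  Y=1: P(Y=1) = 17/49, P(X|Y=1) = (1/17, 11/17, 5/17) → H(X|Y=1) = 1.1661
  Y=2: P(Y=2) = 18/49, P(X|Y=2) = (2/9, 7/18, 7/18) → H(X|Y=2) = 1.5420
H(X|Y) = (2/7)·1.0000 + (17/49)·1.1661 + (18/49)·1.5420 = 1.2567 bits

I(X;Y) = H(X) - H(X|Y) = 1.4895 - 1.2567 = 0.2328 bits

Cross-check via I(X;Y) = H(X) + H(Y) - H(X,Y): computing H(Y) from the column sums and H(X,Y) from the 9 cells in the same way gives H(Y) = 1.5770 bits and H(X,Y) = 2.8337 bits, so
I(X;Y) = 1.4895 + 1.5770 - 2.8337 = 0.2328 bits ✓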